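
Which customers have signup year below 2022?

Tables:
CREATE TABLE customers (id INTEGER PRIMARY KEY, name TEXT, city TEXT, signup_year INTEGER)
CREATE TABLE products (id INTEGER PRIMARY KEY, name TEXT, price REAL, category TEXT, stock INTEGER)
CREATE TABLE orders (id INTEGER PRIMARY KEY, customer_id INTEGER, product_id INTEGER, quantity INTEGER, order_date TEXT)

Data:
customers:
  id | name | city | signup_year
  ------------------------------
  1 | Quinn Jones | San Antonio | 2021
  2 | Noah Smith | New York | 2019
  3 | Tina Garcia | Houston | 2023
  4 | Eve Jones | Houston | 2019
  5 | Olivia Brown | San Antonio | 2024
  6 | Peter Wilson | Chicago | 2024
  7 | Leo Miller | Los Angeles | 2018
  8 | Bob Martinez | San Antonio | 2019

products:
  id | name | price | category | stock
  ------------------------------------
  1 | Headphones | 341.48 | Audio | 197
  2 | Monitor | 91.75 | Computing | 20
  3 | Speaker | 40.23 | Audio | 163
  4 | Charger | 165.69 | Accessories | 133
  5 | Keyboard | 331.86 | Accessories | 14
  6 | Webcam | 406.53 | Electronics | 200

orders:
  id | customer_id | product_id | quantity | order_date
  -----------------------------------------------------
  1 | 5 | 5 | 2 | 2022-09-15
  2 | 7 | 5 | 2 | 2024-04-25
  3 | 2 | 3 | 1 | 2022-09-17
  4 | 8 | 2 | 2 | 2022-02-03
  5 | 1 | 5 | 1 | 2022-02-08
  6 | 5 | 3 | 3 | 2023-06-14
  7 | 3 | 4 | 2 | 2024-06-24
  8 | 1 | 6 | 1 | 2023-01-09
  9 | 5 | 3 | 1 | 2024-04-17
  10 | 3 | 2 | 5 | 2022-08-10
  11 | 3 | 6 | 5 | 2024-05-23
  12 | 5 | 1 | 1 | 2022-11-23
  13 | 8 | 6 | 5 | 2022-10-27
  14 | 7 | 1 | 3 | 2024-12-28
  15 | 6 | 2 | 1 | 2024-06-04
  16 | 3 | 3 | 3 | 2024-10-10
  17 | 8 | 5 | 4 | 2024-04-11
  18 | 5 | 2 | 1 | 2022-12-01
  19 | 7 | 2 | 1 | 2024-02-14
SELECT name, signup_year FROM customers WHERE signup_year < 2022

Execution result:
name | signup_year
Quinn Jones | 2021
Noah Smith | 2019
Eve Jones | 2019
Leo Miller | 2018
Bob Martinez | 2019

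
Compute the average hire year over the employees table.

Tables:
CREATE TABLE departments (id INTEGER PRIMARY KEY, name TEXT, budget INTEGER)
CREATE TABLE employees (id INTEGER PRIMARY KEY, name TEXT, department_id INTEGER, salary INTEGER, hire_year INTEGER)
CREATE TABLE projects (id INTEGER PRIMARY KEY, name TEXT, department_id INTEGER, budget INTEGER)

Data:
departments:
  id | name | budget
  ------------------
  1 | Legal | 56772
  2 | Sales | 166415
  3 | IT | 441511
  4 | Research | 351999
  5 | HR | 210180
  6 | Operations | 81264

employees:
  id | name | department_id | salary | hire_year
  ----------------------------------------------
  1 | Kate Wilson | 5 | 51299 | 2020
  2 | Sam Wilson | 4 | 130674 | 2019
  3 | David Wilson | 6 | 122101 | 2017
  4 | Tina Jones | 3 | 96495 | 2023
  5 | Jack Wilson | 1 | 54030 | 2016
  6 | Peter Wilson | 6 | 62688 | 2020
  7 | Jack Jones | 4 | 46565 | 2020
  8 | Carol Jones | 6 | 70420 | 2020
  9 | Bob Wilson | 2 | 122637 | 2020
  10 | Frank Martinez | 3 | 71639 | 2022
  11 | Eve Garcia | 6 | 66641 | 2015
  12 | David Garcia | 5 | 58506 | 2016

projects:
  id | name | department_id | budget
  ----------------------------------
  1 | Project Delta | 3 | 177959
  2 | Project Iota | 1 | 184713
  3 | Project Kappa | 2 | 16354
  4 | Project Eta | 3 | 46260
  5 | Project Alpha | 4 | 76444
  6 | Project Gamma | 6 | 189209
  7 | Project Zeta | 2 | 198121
SELECT AVG(hire_year) FROM employees

Execution result:
2019.00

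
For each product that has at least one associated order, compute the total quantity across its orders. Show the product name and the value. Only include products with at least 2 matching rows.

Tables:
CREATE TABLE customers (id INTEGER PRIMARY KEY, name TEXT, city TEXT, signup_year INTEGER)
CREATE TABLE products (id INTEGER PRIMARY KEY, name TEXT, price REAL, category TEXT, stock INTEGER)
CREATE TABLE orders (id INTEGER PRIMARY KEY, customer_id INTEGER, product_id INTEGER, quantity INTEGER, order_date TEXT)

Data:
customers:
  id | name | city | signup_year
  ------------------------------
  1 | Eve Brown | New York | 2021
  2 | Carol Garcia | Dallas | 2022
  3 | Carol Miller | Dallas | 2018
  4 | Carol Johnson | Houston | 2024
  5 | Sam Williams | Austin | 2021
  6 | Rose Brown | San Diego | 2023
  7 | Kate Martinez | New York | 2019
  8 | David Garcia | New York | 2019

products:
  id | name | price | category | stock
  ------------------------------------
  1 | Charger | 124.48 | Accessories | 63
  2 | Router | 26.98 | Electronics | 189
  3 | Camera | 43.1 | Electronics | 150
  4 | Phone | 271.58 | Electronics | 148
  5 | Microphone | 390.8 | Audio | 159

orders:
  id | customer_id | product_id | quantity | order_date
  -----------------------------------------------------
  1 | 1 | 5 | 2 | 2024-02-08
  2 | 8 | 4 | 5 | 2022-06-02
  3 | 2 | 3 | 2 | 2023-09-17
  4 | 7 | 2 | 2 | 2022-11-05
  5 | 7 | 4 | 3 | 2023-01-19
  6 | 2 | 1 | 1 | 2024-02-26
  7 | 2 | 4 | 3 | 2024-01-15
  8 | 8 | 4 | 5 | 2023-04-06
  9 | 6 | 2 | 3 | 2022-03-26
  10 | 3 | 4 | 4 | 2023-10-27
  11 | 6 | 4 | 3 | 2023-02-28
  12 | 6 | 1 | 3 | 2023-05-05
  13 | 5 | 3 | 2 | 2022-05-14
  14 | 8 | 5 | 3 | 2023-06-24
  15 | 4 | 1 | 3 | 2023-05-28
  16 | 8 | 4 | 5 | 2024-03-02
SELECT p.name, SUM(c.quantity) AS sum_quantity FROM orders c JOIN products p ON c.product_id = p.id GROUP BY p.id, p.name HAVING COUNT(*) >= 2

Execution result:
name | sum_quantity
Charger | 7
Router | 5
Camera | 4
Phone | 28
Microphone | 5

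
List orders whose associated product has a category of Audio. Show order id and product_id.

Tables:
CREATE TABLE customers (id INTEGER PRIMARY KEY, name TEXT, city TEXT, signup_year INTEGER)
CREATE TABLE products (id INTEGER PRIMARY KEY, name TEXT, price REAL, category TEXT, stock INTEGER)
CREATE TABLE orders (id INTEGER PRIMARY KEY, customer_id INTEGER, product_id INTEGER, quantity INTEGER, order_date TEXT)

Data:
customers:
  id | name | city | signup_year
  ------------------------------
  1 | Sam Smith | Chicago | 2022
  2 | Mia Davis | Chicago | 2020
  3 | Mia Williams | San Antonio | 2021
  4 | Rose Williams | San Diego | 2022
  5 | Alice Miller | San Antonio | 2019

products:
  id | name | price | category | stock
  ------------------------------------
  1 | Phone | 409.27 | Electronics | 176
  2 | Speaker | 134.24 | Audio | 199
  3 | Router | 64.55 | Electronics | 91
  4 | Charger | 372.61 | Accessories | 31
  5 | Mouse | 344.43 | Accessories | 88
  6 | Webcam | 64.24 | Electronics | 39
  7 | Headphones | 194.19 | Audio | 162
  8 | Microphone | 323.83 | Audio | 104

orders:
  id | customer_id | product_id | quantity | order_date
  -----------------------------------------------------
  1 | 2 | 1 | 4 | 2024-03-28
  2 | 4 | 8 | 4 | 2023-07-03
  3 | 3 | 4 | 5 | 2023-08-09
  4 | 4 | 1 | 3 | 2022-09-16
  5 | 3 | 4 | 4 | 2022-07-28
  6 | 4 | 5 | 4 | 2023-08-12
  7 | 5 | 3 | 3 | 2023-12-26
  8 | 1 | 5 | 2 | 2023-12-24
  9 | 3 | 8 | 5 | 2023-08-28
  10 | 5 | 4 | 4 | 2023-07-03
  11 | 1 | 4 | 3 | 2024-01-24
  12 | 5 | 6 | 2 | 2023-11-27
SELECT id, product_id FROM orders WHERE product_id IN (SELECT id FROM products WHERE category = 'Audio')

Execution result:
id | product_id
2 | 8
9 | 8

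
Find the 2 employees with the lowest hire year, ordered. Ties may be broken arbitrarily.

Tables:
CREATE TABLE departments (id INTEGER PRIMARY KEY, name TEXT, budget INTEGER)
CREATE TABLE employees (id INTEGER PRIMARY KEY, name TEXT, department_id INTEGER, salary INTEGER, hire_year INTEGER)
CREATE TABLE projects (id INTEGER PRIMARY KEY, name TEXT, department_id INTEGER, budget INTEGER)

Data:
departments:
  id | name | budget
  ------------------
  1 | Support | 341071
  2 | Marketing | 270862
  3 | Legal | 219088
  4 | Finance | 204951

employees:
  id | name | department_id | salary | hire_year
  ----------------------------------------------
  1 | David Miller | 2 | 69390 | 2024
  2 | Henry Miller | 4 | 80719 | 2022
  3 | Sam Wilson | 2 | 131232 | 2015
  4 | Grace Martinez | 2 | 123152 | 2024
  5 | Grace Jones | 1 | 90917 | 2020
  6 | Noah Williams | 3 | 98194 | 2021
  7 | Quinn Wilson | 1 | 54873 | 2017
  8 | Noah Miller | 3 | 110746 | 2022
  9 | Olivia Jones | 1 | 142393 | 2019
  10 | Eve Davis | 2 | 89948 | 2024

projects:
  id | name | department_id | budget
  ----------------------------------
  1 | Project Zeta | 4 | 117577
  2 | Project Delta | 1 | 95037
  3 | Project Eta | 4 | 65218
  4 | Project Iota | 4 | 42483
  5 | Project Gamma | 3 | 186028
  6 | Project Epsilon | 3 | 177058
SELECT name, hire_year FROM employees ORDER BY hire_year ASC LIMIT 2

Execution result:
name | hire_year
Sam Wilson | 2015
Quinn Wilson | 2017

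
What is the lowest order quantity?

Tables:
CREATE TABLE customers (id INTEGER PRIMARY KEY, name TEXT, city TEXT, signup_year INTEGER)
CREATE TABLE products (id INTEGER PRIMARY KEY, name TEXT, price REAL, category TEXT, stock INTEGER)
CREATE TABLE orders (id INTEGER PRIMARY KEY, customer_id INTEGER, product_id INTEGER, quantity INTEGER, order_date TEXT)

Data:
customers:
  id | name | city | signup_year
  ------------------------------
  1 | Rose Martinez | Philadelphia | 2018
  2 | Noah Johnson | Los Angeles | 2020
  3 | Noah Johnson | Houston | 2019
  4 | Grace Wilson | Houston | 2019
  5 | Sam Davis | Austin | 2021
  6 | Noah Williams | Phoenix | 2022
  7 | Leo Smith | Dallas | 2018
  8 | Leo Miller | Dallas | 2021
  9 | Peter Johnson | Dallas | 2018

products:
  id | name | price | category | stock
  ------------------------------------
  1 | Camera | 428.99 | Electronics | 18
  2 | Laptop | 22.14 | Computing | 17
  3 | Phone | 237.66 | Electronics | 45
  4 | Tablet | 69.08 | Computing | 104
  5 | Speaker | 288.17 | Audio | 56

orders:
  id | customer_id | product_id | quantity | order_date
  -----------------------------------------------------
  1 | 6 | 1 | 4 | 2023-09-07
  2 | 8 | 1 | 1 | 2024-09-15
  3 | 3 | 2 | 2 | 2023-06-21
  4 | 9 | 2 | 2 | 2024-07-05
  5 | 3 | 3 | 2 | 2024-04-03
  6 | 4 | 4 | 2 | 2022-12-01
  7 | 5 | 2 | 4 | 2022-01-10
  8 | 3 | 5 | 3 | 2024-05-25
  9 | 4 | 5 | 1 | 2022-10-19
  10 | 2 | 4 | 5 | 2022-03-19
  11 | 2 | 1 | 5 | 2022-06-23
SELECT MIN(quantity) FROM orders

Execution result:
1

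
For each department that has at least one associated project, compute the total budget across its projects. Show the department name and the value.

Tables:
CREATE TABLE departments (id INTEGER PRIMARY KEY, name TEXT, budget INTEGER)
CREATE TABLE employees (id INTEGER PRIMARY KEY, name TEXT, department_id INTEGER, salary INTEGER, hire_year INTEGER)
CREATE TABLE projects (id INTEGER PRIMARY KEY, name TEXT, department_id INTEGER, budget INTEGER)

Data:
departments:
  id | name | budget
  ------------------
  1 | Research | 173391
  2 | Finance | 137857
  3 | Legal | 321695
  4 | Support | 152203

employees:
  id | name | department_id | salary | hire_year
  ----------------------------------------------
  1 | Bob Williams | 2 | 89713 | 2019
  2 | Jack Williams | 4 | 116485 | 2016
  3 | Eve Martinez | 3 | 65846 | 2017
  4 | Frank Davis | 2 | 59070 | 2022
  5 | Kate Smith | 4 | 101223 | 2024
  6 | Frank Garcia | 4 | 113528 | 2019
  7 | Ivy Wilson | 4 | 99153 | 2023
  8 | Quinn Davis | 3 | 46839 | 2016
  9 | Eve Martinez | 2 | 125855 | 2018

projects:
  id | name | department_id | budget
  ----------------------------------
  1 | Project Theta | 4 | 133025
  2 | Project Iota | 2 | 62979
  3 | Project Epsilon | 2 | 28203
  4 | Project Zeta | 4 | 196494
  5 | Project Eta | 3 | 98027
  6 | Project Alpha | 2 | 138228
SELECT p.name, SUM(c.budget) AS sum_budget FROM projects c JOIN departments p ON c.department_id = p.id GROUP BY p.id, p.name

Execution result:
name | sum_budget
Finance | 229410
Legal | 98027
Support | 329519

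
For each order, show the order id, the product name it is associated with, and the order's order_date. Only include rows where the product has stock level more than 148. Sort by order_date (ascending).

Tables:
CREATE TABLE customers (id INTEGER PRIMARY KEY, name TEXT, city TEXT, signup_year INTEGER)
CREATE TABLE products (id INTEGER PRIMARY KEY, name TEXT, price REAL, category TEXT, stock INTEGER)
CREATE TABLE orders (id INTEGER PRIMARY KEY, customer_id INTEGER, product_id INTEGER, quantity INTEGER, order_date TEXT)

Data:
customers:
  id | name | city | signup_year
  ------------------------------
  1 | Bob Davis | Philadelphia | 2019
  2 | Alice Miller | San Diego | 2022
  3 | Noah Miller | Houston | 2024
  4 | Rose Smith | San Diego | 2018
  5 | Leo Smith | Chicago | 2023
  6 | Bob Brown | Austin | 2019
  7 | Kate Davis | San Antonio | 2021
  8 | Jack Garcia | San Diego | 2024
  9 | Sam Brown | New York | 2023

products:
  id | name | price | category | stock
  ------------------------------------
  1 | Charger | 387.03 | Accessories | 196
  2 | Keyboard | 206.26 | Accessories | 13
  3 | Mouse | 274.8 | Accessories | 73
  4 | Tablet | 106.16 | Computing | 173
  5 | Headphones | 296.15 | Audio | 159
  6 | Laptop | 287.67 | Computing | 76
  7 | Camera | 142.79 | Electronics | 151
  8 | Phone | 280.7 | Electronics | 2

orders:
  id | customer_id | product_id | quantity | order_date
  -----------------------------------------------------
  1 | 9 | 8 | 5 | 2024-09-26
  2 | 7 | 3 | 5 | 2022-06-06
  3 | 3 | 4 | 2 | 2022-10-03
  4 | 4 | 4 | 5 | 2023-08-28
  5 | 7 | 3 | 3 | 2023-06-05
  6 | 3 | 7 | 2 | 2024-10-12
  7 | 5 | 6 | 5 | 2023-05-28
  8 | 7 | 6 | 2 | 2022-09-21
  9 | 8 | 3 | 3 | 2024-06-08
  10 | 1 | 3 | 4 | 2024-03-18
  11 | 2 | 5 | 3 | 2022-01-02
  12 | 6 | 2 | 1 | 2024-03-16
SELECT c.id, p.name AS product, c.order_date FROM orders c JOIN products p ON c.product_id = p.id WHERE p.stock > 148 ORDER BY c.order_date ASC

Execution result:
id | product | order_date
11 | Headphones | 2022-01-02
3 | Tablet | 2022-10-03
4 | Tablet | 2023-08-28
6 | Camera | 2024-10-12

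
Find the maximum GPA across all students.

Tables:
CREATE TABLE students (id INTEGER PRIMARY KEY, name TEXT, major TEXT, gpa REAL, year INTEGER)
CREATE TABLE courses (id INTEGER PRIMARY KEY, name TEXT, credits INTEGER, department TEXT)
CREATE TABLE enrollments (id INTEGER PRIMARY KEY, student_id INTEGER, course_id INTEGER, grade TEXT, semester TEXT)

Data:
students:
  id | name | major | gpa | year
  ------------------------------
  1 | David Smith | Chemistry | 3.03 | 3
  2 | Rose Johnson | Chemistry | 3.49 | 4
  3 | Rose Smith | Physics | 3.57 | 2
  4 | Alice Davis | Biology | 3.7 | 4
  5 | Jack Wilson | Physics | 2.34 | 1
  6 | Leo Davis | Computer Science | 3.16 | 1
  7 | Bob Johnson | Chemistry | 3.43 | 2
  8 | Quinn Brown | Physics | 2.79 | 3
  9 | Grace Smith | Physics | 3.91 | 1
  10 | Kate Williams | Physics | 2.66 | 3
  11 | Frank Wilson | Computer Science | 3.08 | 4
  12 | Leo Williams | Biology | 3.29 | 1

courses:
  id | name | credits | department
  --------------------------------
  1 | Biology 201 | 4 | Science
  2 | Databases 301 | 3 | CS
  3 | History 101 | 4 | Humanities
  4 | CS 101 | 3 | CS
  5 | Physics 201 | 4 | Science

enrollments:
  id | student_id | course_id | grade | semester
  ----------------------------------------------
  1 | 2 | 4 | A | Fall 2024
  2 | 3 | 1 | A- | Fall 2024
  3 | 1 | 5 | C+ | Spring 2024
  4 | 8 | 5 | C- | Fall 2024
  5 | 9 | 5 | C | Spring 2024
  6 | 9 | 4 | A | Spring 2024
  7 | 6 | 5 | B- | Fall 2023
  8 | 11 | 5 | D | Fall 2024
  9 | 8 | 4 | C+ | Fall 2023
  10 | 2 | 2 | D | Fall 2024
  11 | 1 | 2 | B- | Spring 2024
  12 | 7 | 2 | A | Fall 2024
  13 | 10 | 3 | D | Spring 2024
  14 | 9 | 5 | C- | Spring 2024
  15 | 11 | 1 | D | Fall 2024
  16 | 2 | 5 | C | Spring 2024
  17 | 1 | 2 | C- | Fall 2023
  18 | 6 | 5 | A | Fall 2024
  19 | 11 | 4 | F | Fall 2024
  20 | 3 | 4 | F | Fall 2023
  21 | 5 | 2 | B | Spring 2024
SELECT MAX(gpa) FROM students

Execution result:
3.91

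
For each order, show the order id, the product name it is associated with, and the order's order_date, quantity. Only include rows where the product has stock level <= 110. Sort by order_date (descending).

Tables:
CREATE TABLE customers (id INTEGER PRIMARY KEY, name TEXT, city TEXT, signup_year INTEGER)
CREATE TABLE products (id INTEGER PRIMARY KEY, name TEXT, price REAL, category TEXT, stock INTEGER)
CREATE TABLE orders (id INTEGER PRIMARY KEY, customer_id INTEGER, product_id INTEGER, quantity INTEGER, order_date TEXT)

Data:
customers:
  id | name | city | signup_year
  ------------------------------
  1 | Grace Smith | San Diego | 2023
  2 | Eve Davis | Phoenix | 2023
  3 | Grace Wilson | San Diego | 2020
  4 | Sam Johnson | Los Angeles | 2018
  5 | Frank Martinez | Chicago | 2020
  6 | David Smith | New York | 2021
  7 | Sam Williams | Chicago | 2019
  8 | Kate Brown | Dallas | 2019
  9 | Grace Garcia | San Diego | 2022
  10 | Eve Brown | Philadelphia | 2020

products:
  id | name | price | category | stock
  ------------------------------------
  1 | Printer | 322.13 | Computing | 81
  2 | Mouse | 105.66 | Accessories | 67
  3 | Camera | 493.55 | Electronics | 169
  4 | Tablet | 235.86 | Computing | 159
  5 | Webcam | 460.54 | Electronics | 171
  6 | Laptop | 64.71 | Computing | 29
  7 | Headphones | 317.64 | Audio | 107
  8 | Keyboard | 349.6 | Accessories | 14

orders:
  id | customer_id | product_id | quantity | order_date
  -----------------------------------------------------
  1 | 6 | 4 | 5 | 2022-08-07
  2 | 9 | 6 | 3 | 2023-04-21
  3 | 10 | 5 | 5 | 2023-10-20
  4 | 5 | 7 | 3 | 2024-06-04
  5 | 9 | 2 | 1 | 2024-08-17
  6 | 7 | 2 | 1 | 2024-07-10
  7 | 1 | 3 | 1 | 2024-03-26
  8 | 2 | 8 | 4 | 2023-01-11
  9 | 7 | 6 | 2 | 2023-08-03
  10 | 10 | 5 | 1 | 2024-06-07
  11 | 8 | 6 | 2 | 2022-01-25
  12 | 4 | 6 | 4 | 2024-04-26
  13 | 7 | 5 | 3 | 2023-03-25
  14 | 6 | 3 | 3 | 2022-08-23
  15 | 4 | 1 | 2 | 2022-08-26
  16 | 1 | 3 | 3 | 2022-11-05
SELECT c.id, p.name AS product, c.order_date, c.quantity FROM orders c JOIN products p ON c.product_id = p.id WHERE p.stock <= 110 ORDER BY c.order_date DESC

Execution result:
id | product | order_date | quantity
5 | Mouse | 2024-08-17 | 1
6 | Mouse | 2024-07-10 | 1
4 | Headphones | 2024-06-04 | 3
12 | Laptop | 2024-04-26 | 4
9 | Laptop | 2023-08-03 | 2
2 | Laptop | 2023-04-21 | 3
8 | Keyboard | 2023-01-11 | 4
15 | Printer | 2022-08-26 | 2
11 | Laptop | 2022-01-25 | 2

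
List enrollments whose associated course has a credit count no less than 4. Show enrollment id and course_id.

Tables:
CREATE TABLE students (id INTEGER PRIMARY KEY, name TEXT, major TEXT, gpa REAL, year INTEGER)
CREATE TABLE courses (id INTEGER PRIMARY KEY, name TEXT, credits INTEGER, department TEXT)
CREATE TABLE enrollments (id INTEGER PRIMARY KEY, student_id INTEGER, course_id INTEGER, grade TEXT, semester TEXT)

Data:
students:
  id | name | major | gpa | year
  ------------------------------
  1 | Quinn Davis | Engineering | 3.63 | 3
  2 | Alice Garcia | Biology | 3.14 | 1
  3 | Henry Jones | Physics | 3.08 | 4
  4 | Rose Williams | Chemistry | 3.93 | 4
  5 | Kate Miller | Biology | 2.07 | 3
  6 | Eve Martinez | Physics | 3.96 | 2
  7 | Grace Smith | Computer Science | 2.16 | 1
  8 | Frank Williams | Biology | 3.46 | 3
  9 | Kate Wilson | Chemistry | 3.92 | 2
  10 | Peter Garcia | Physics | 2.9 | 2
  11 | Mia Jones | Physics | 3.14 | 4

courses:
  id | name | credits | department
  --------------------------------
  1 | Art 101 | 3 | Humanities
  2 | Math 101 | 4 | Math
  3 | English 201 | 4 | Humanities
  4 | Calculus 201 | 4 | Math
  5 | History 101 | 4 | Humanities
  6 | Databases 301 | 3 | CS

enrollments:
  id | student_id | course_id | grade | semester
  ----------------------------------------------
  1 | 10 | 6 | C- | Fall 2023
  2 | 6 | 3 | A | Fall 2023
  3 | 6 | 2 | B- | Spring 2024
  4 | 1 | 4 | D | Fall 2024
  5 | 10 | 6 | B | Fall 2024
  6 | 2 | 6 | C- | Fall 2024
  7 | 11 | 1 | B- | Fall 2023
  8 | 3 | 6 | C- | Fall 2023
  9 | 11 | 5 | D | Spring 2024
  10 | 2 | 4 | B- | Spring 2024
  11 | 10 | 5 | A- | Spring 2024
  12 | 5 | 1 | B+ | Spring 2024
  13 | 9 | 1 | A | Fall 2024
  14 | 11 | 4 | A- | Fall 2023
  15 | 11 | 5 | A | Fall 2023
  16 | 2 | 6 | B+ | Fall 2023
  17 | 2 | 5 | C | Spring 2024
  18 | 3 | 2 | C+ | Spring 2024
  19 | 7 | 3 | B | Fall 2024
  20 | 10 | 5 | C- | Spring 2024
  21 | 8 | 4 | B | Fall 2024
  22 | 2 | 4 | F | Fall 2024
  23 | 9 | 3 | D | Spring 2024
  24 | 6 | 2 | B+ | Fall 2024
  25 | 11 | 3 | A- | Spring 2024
SELECT id, course_id FROM enrollments WHERE course_id IN (SELECT id FROM courses WHERE credits >= 4)

Execution result:
id | course_id
2 | 3
3 | 2
4 | 4
9 | 5
10 | 4
11 | 5
14 | 4
15 | 5
17 | 5
18 | 2
19 | 3
20 | 5
21 | 4
22 | 4
23 | 3
24 | 2
25 | 3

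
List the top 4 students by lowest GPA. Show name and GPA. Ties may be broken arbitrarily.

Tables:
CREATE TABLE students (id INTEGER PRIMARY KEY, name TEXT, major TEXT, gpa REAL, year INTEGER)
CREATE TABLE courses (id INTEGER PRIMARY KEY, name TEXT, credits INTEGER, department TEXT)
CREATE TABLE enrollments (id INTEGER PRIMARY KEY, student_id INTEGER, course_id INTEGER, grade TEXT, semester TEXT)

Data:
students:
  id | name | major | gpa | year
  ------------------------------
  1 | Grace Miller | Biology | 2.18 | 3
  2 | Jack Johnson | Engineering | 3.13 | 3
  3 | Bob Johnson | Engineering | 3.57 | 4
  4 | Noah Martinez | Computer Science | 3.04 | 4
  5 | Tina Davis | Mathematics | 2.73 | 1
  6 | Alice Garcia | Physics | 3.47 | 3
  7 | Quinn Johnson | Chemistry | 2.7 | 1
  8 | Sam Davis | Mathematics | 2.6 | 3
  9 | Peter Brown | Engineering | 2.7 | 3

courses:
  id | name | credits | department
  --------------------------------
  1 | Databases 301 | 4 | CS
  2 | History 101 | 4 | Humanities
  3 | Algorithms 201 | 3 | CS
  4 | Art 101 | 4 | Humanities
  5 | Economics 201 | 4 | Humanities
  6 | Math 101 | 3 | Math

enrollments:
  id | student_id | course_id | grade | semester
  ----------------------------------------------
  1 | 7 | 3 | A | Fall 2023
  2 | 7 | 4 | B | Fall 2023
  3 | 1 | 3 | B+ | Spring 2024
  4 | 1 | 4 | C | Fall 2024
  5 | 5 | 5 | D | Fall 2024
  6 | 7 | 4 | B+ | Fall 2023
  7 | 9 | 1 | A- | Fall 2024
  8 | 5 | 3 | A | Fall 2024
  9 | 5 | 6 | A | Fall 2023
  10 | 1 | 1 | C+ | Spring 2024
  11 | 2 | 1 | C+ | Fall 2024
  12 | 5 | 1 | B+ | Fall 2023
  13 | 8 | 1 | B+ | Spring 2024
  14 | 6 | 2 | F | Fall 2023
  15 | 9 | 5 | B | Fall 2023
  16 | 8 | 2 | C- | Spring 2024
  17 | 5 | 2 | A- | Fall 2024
SELECT name, gpa FROM students ORDER BY gpa ASC LIMIT 4

Execution result:
name | gpa
Grace Miller | 2.18
Sam Davis | 2.60
Quinn Johnson | 2.70
Peter Brown | 2.70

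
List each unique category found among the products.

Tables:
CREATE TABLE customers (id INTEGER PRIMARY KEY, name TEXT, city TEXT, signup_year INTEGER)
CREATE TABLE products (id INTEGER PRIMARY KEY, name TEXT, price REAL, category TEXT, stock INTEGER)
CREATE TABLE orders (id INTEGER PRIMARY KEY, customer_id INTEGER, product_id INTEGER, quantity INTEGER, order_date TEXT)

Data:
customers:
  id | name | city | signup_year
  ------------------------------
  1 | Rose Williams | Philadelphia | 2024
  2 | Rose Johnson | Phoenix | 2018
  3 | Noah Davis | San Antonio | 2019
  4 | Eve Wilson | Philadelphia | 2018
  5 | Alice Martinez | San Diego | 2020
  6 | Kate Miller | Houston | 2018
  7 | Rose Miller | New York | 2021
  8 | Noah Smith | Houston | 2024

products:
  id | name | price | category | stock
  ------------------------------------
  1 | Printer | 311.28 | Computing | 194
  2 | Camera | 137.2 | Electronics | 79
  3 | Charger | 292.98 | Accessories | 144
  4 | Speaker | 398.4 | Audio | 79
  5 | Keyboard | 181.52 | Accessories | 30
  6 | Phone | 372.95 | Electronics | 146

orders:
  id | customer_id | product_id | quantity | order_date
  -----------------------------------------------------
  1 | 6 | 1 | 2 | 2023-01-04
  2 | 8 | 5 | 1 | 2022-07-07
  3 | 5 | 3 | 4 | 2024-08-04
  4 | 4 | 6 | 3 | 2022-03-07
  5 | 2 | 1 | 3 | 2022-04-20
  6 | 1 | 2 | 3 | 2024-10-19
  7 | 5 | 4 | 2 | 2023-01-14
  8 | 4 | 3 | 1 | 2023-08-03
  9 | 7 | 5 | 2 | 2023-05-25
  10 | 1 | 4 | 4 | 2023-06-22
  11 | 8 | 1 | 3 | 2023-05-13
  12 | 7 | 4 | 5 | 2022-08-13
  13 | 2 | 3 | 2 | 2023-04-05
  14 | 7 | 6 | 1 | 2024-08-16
SELECT DISTINCT category FROM products

Execution result:
category
Computing
Electronics
Accessories
Audio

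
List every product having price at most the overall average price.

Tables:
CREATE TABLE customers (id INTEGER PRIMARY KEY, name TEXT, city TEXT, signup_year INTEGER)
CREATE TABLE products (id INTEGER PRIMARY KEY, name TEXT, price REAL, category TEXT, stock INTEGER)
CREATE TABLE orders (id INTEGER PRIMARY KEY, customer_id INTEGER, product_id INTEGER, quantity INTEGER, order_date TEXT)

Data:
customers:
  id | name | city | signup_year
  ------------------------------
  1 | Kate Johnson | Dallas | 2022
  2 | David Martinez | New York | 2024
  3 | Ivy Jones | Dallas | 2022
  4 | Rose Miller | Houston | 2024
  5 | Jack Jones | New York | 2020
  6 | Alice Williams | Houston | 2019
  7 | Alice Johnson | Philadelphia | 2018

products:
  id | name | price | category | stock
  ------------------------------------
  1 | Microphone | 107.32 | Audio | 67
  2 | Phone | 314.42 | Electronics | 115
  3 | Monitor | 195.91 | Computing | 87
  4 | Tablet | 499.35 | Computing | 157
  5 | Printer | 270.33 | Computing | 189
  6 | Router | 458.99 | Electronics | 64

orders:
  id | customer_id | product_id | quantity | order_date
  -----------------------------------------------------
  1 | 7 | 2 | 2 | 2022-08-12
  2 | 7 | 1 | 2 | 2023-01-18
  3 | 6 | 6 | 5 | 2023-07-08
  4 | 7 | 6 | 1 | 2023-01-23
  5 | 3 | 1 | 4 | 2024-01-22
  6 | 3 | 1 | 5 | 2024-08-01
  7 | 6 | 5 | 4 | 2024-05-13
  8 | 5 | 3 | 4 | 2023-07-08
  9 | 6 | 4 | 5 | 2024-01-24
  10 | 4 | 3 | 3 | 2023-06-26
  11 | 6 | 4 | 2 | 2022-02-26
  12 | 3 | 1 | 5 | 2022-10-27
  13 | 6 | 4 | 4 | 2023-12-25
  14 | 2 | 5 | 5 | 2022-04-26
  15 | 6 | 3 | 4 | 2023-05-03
SELECT name, price FROM products WHERE price <= (SELECT AVG(price) FROM products)

Execution result:
name | price
Microphone | 107.32
Monitor | 195.91
Printer | 270.33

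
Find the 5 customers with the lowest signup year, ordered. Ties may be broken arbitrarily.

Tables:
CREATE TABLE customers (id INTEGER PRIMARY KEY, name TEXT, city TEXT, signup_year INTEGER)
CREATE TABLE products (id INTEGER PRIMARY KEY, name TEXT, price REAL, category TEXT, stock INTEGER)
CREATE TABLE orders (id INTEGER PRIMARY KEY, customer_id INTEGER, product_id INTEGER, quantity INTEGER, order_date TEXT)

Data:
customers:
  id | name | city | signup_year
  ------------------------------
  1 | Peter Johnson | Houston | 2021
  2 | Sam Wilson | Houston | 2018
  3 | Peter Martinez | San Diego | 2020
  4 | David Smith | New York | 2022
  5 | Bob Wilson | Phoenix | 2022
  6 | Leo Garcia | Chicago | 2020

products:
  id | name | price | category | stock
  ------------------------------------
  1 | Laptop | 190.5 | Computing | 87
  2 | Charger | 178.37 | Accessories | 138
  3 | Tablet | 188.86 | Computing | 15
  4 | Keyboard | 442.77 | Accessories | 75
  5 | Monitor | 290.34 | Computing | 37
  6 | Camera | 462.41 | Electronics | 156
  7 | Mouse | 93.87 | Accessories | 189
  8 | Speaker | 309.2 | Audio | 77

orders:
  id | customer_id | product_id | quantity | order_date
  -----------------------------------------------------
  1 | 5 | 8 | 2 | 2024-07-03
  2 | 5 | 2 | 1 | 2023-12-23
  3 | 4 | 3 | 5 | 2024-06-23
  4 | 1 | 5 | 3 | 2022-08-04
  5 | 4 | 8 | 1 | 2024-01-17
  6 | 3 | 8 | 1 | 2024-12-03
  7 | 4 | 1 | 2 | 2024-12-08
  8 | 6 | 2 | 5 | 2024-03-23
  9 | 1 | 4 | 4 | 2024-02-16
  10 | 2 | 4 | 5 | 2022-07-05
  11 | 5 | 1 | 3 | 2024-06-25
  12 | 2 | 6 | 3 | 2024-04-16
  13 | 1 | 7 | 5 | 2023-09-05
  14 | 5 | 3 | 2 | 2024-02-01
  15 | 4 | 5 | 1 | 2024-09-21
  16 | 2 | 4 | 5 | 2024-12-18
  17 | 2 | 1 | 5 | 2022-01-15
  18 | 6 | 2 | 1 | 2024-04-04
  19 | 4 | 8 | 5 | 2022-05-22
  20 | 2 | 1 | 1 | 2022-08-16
SELECT name, signup_year FROM customers ORDER BY signup_year ASC LIMIT 5

Execution result:
name | signup_year
Sam Wilson | 2018
Peter Martinez | 2020
Leo Garcia | 2020
Peter Johnson | 2021
David Smith | 2022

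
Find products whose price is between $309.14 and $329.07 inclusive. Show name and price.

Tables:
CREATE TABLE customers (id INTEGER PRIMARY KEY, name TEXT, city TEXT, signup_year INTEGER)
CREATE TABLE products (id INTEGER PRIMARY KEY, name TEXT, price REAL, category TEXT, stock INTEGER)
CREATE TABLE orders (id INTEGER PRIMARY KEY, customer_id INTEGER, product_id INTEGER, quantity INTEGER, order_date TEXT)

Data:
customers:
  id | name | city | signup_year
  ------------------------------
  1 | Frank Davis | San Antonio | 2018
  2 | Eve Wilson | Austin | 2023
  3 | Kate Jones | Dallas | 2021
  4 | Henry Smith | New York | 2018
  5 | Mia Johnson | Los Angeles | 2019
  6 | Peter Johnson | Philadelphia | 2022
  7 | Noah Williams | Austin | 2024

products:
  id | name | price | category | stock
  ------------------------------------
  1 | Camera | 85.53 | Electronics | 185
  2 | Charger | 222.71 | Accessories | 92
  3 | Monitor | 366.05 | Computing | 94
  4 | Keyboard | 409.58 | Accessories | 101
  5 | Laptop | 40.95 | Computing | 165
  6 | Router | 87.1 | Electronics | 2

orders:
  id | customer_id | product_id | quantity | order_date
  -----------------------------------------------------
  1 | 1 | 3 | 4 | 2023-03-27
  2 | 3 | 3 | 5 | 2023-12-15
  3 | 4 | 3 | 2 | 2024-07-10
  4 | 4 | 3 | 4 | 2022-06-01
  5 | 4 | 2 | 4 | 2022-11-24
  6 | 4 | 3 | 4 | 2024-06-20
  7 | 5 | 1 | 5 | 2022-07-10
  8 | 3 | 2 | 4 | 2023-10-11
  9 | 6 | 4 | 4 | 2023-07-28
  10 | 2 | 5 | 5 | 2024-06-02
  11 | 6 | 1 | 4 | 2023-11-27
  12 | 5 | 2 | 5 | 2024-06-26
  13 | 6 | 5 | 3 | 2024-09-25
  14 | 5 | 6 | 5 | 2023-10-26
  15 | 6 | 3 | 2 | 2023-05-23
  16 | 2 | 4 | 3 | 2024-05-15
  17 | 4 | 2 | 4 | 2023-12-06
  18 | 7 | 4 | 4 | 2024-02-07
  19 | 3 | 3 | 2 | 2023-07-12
SELECT name, price FROM products WHERE price BETWEEN 309.14 AND 329.07

Execution result:
(no rows)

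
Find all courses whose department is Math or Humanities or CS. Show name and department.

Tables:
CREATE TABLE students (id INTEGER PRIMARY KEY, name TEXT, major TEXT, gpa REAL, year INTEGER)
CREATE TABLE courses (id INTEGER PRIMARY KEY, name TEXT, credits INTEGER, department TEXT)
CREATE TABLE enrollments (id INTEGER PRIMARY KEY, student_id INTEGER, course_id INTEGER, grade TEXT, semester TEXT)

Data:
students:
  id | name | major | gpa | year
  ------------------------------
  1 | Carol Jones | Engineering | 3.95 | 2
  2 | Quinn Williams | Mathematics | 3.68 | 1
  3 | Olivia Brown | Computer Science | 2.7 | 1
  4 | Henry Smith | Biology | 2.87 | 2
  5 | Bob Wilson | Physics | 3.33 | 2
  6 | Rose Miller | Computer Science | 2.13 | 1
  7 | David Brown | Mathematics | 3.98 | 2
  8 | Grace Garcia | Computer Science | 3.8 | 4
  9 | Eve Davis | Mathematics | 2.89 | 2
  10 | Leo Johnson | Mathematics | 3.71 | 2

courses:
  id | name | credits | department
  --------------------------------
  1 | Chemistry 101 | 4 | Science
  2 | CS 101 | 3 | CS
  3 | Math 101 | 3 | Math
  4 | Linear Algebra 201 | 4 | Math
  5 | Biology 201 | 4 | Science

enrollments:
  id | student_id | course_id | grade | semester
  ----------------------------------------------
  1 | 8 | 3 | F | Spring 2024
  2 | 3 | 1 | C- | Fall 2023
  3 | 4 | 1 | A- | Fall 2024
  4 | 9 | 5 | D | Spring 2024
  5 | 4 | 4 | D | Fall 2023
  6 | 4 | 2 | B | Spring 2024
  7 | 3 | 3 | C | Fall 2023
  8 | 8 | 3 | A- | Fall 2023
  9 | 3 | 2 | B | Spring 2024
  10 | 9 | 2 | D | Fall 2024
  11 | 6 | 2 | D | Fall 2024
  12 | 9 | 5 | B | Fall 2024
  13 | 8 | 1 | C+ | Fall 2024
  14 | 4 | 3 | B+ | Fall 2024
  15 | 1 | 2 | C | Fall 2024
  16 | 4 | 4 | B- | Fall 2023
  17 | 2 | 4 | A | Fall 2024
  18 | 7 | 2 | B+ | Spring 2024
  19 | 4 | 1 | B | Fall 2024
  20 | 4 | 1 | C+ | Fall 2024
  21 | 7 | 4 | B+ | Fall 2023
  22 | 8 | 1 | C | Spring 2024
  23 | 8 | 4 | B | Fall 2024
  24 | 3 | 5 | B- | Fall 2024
SELECT name, department FROM courses WHERE department IN ('Math', 'Humanities', 'CS')

Execution result:
name | department
CS 101 | CS
Math 101 | Math
Linear Algebra 201 | Math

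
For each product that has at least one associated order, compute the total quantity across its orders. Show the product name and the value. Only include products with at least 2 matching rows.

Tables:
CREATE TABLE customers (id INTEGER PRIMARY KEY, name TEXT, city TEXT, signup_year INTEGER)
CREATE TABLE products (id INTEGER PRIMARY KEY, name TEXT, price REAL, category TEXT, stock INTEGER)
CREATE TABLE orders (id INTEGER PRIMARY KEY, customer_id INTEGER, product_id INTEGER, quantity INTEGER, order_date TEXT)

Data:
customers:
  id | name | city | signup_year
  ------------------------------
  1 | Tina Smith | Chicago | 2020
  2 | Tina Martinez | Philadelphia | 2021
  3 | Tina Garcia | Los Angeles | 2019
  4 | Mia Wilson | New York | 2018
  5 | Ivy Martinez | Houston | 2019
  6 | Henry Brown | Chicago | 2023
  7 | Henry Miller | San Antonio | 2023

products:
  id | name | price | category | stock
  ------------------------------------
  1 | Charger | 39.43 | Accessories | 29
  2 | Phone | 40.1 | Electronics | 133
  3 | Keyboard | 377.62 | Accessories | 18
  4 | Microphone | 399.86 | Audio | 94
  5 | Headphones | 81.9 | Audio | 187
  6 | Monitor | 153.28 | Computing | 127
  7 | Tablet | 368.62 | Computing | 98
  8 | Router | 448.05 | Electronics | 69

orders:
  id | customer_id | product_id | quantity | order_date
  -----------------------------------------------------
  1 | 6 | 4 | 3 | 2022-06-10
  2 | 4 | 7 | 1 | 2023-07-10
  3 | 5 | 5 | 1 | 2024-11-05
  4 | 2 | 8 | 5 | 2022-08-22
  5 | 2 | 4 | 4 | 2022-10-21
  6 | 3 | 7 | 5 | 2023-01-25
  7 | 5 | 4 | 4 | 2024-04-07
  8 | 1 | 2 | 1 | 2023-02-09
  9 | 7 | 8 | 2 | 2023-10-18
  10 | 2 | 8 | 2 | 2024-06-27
SELECT p.name, SUM(c.quantity) AS sum_quantity FROM orders c JOIN products p ON c.product_id = p.id GROUP BY p.id, p.name HAVING COUNT(*) >= 2

Execution result:
name | sum_quantity
Microphone | 11
Tablet | 6
Router | 9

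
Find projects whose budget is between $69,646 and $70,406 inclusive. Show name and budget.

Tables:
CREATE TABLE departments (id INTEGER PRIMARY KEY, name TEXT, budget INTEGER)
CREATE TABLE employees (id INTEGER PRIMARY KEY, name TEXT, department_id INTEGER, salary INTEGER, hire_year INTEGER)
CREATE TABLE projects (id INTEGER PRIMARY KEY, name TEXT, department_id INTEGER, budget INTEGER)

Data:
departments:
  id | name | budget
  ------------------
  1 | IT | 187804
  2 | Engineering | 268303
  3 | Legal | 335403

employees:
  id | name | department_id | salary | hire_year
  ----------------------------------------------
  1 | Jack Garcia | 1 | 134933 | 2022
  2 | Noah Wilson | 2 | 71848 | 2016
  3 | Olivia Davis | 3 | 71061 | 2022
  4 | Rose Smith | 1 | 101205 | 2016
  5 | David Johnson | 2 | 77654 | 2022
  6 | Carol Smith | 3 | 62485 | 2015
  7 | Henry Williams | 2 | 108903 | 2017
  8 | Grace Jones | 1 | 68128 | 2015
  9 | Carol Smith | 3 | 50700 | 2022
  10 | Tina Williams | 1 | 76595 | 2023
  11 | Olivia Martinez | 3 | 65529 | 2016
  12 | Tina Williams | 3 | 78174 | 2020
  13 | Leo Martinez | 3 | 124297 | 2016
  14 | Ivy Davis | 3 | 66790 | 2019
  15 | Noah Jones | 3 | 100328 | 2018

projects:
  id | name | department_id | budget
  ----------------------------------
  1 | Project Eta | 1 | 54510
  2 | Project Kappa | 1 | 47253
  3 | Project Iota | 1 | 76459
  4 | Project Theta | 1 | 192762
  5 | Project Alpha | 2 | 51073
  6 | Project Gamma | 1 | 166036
SELECT name, budget FROM projects WHERE budget BETWEEN 69646 AND 70406

Execution result:
(no rows)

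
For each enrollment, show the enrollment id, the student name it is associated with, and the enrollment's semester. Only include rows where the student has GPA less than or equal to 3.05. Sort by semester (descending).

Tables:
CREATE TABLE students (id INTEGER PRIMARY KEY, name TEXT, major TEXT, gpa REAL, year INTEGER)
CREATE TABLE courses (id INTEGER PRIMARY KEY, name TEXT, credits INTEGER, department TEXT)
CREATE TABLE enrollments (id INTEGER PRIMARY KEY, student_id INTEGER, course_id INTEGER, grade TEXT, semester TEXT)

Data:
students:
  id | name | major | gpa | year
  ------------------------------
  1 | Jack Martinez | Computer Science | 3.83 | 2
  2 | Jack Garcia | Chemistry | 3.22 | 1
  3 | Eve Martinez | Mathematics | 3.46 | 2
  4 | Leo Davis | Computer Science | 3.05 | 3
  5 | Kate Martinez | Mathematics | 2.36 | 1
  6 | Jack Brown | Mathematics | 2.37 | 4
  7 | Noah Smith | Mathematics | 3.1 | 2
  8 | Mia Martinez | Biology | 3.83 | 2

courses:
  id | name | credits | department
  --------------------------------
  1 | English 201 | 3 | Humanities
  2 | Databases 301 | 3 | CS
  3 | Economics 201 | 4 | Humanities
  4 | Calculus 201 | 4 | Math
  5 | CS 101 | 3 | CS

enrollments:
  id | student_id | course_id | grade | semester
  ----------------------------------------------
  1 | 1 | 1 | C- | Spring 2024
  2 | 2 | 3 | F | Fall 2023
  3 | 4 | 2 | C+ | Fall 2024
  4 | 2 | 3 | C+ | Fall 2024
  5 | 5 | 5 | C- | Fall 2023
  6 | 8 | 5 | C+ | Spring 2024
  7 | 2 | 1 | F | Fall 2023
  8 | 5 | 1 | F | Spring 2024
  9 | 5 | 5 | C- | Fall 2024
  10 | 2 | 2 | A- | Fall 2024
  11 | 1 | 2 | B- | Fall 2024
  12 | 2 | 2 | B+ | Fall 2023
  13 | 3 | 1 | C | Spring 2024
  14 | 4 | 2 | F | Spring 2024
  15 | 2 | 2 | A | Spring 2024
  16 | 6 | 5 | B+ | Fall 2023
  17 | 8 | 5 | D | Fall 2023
SELECT c.id, p.name AS student, c.semester FROM enrollments c JOIN students p ON c.student_id = p.id WHERE p.gpa <= 3.05 ORDER BY c.semester DESC

Execution result:
id | student | semester
8 | Kate Martinez | Spring 2024
14 | Leo Davis | Spring 2024
3 | Leo Davis | Fall 2024
9 | Kate Martinez | Fall 2024
5 | Kate Martinez | Fall 2023
16 | Jack Brown | Fall 2023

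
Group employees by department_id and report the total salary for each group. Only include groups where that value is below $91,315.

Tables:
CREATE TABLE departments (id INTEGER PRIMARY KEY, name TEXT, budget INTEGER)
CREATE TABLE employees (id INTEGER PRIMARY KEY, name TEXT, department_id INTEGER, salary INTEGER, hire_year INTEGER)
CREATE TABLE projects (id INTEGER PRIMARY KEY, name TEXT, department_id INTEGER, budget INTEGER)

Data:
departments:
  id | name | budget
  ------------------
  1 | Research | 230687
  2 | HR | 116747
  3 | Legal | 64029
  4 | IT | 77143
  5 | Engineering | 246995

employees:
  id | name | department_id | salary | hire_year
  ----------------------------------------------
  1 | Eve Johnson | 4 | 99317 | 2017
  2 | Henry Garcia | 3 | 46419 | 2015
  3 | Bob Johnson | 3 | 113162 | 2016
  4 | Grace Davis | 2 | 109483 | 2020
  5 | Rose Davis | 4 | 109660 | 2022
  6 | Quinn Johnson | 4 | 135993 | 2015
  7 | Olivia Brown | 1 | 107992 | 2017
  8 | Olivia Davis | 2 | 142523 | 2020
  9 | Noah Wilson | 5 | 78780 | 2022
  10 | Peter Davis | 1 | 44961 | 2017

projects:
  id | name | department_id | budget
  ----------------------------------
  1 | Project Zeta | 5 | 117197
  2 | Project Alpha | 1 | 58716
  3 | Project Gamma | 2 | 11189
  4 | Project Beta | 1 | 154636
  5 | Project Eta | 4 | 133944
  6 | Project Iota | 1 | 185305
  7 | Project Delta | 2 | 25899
SELECT department_id, SUM(salary) AS sum_salary FROM employees GROUP BY department_id HAVING SUM(salary) < 91315

Execution result:
department_id | sum_salary
5 | 78780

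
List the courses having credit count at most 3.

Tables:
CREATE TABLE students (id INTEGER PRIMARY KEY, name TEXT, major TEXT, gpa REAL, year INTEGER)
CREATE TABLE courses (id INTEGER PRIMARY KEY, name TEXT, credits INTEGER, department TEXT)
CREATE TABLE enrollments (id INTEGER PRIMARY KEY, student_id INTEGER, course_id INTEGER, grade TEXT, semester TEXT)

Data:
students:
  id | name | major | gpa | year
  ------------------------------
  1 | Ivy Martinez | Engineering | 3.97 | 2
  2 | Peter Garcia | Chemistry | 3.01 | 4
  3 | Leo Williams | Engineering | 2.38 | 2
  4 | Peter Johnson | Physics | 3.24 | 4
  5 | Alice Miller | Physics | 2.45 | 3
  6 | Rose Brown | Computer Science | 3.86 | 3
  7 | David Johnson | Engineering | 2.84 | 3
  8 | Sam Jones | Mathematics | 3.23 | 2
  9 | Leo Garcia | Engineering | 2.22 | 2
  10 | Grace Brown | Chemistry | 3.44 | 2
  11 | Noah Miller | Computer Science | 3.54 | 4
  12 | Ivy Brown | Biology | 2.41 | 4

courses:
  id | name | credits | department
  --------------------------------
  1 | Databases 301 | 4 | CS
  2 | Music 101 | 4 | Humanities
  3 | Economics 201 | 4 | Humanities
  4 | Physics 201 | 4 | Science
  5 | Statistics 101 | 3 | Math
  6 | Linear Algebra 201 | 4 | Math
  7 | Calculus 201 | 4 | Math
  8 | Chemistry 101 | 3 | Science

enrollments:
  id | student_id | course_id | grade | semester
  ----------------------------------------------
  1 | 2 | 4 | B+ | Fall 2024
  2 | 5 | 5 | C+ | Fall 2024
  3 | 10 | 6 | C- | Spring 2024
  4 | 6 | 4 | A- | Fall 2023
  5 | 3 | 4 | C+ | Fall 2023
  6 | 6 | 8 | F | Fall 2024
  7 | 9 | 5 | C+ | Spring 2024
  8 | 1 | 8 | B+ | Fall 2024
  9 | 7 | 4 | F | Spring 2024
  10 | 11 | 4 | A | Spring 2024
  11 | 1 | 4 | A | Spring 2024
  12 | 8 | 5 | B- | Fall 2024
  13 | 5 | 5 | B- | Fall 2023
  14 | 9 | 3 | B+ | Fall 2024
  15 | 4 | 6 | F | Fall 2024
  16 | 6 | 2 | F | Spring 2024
SELECT name, credits FROM courses WHERE credits <= 3

Execution result:
name | credits
Statistics 101 | 3
Chemistry 101 | 3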